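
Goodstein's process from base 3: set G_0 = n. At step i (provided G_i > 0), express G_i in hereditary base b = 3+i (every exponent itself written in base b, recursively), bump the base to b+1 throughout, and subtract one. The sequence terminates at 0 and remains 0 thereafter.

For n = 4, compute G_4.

G_0=4  [base 3] 3 + 1  →[3↦4]→  4 + 1 = 5  −1 ⇒ G_1=4
G_1=4  [base 4] 4  →[4↦5]→  5 = 5  −1 ⇒ G_2=4
G_2=4  [base 5] 4  →[5↦6]→  4 = 4  −1 ⇒ G_3=3
G_3=3  [base 6] 3  →[6↦7]→  3 = 3  −1 ⇒ G_4=2
G_4=2  [base 7] 2  →[7↦8]→  2 = 2  −1 ⇒ G_5=1

2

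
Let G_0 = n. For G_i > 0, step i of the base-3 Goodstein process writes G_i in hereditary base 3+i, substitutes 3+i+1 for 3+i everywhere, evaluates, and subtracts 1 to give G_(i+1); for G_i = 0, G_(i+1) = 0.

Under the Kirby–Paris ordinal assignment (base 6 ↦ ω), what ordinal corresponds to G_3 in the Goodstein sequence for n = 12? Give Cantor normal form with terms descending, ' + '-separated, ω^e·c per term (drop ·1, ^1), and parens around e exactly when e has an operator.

G_0=12  [base 3] 3^2 + 3  →[3↦4]→  4^2 + 4 = 20  −1 ⇒ G_1=19
G_1=19  [base 4] 4^2 + 3  →[4↦5]→  5^2 + 3 = 28  −1 ⇒ G_2=27
G_2=27  [base 5] 5^2 + 2  →[5↦6]→  6^2 + 2 = 38  −1 ⇒ G_3=37
G_3=37  [base 6] 6^2 + 1  →[6↦7]→  7^2 + 1 = 50  −1 ⇒ G_4=49

ω^2 + 1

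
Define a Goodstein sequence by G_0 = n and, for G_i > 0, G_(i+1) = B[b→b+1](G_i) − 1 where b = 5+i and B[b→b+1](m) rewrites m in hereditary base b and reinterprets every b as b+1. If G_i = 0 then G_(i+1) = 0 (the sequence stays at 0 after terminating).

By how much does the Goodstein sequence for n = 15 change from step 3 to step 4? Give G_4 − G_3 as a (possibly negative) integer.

G_0=15  [base 5] 3·5  →[5↦6]→  3·6 = 18  −1 ⇒ G_1=17
G_1=17  [base 6] 2·6 + 5  →[6↦7]→  2·7 + 5 = 19  −1 ⇒ G_2=18
G_2=18  [base 7] 2·7 + 4  →[7↦8]→  2·8 + 4 = 20  −1 ⇒ G_3=19
G_3=19  [base 8] 2·8 + 3  →[8↦9]→  2·9 + 3 = 21  −1 ⇒ G_4=20

1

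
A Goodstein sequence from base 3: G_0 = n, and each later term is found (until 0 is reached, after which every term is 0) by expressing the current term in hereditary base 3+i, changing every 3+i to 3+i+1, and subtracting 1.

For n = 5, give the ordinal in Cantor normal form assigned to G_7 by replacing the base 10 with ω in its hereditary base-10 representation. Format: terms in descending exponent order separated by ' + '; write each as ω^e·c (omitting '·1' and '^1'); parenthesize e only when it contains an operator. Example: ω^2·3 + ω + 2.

1

[0] 5 ≡ 3 + 2 (base 3). Lift 4: 6. −1: 5.
[1] 5 ≡ 4 + 1 (base 4). Lift 5: 6. −1: 5.
[2] 5 ≡ 5 (base 5). Lift 6: 6. −1: 5.
[3] 5 ≡ 5 (base 6). Lift 7: 5. −1: 4.
[4] 4 ≡ 4 (base 7). Lift 8: 4. −1: 3.
[5] 3 ≡ 3 (base 8). Lift 9: 3. −1: 2.
[6] 2 ≡ 2 (base 9). Lift 10: 2. −1: 1.
[7] 1 ≡ 1 (base 10). Lift 11: 1. −1: 0.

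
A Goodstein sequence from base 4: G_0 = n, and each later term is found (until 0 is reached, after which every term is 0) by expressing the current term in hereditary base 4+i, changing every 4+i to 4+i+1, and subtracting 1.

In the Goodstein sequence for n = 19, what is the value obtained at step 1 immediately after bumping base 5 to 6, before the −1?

G_0=19  [base 4] 4^2 + 3  →[4↦5]→  5^2 + 3 = 28  −1 ⇒ G_1=27
G_1=27  [base 5] 5^2 + 2  →[5↦6]→  6^2 + 2 = 38  −1 ⇒ G_2=37

38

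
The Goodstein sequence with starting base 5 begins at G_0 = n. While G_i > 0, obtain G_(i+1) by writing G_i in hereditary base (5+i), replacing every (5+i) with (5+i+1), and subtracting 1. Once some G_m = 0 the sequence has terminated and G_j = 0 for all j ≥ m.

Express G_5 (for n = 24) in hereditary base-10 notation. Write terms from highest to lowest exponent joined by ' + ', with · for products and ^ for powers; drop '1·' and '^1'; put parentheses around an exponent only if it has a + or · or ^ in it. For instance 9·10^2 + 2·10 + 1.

3·10 + 9

i=0: 24 = 4·5 + 4 (b=5); 5→6: 4·6 + 4 = 28; 28−1 = 27
i=1: 27 = 4·6 + 3 (b=6); 6→7: 4·7 + 3 = 31; 31−1 = 30
i=2: 30 = 4·7 + 2 (b=7); 7→8: 4·8 + 2 = 34; 34−1 = 33
i=3: 33 = 4·8 + 1 (b=8); 8→9: 4·9 + 1 = 37; 37−1 = 36
i=4: 36 = 4·9 (b=9); 9→10: 4·10 = 40; 40−1 = 39
i=5: 39 = 3·10 + 9 (b=10); 10→11: 3·11 + 9 = 42; 42−1 = 41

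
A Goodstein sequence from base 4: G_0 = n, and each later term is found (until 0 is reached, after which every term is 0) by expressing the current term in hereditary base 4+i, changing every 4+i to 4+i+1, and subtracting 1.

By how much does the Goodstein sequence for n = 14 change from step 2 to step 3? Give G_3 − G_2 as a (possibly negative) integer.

2

G_0=14  [base 4] 3·4 + 2  →[4↦5]→  3·5 + 2 = 17  −1 ⇒ G_1=16
G_1=16  [base 5] 3·5 + 1  →[5↦6]→  3·6 + 1 = 19  −1 ⇒ G_2=18
G_2=18  [base 6] 3·6  →[6↦7]→  3·7 = 21  −1 ⇒ G_3=20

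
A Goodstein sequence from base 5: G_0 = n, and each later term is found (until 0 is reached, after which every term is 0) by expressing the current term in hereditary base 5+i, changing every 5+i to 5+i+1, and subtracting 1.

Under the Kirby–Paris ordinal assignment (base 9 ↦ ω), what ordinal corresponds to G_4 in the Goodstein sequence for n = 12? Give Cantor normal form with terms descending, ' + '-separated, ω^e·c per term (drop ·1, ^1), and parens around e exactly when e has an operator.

ω + 6

(0) 12|_5 = 2·5 + 2 ↦ 2·6 + 2|_6 = 14 ⇒ 13
(1) 13|_6 = 2·6 + 1 ↦ 2·7 + 1|_7 = 15 ⇒ 14
(2) 14|_7 = 2·7 ↦ 2·8|_8 = 16 ⇒ 15
(3) 15|_8 = 8 + 7 ↦ 9 + 7|_9 = 16 ⇒ 15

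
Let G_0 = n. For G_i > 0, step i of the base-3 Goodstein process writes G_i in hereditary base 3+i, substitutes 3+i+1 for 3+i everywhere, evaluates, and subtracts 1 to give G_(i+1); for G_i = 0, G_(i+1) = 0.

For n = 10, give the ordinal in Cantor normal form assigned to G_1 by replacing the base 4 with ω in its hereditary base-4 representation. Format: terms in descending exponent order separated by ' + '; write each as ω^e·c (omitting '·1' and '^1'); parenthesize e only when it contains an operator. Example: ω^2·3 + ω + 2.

10 —HB3→ 3^2 + 1 —bump→ 4^2 + 1 = 17 —(−1)→ 16
16 —HB4→ 4^2 —bump→ 5^2 = 25 —(−1)→ 24

ω^2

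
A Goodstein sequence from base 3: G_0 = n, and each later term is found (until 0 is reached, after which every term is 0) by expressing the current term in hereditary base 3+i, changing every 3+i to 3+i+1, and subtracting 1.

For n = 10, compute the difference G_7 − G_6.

3

step 0: 10 = 3^2 + 1; sub 4 for 3: 4^2 + 1; = 17; G_1 = 17−1 = 16
step 1: 16 = 4^2; sub 5 for 4: 5^2; = 25; G_2 = 25−1 = 24
step 2: 24 = 4·5 + 4; sub 6 for 5: 4·6 + 4; = 28; G_3 = 28−1 = 27
step 3: 27 = 4·6 + 3; sub 7 for 6: 4·7 + 3; = 31; G_4 = 31−1 = 30
step 4: 30 = 4·7 + 2; sub 8 for 7: 4·8 + 2; = 34; G_5 = 34−1 = 33
step 5: 33 = 4·8 + 1; sub 9 for 8: 4·9 + 1; = 37; G_6 = 37−1 = 36
step 6: 36 = 4·9; sub 10 for 9: 4·10; = 40; G_7 = 40−1 = 39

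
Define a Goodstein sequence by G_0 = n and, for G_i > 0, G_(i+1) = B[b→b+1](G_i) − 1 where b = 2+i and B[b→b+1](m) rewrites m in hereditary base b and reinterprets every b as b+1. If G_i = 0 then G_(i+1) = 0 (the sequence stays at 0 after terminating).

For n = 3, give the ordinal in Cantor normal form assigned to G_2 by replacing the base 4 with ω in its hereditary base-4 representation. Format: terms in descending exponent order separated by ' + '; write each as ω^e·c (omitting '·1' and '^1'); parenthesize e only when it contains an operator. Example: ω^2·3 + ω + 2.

3

base 2: 3 = 2 + 1; at 3: 3 + 1 = 4; next = 3
base 3: 3 = 3; at 4: 4 = 4; next = 3
base 4: 3 = 3; at 5: 3 = 3; next = 2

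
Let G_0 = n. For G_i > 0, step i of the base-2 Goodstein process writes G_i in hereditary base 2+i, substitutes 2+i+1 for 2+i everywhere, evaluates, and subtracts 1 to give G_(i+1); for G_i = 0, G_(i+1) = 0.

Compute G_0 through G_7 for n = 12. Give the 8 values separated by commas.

12 —HB2→ 2^(2 + 1) + 2^2 —bump→ 3^(3 + 1) + 3^3 = 108 —(−1)→ 107
107 —HB3→ 3^(3 + 1) + 2·3^2 + 2·3 + 2 —bump→ 4^(4 + 1) + 2·4^2 + 2·4 + 2 = 1066 —(−1)→ 1065
1065 —HB4→ 4^(4 + 1) + 2·4^2 + 2·4 + 1 —bump→ 5^(5 + 1) + 2·5^2 + 2·5 + 1 = 15686 —(−1)→ 15685
15685 —HB5→ 5^(5 + 1) + 2·5^2 + 2·5 —bump→ 6^(6 + 1) + 2·6^2 + 2·6 = 280020 —(−1)→ 280019
280019 —HB6→ 6^(6 + 1) + 2·6^2 + 6 + 5 —bump→ 7^(7 + 1) + 2·7^2 + 7 + 5 = 5764911 —(−1)→ 5764910
5764910 —HB7→ 7^(7 + 1) + 2·7^2 + 7 + 4 —bump→ 8^(8 + 1) + 2·8^2 + 8 + 4 = 134217868 —(−1)→ 134217867
134217867 —HB8→ 8^(8 + 1) + 2·8^2 + 8 + 3 —bump→ 9^(9 + 1) + 2·9^2 + 9 + 3 = 3486784575 —(−1)→ 3486784574

12, 107, 1065, 15685, 280019, 5764910, 134217867, 3486784574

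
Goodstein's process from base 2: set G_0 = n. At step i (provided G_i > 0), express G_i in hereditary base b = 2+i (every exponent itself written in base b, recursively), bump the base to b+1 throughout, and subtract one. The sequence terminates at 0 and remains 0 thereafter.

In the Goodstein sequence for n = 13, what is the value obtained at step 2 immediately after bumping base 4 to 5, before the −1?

16093

G_0=13  [base 2] 2^(2 + 1) + 2^2 + 1  →[2↦3]→  3^(3 + 1) + 3^3 + 1 = 109  −1 ⇒ G_1=108
G_1=108  [base 3] 3^(3 + 1) + 3^3  →[3↦4]→  4^(4 + 1) + 4^4 = 1280  −1 ⇒ G_2=1279
G_2=1279  [base 4] 4^(4 + 1) + 3·4^3 + 3·4^2 + 3·4 + 3  →[4↦5]→  5^(5 + 1) + 3·5^3 + 3·5^2 + 3·5 + 3 = 16093  −1 ⇒ G_3=16092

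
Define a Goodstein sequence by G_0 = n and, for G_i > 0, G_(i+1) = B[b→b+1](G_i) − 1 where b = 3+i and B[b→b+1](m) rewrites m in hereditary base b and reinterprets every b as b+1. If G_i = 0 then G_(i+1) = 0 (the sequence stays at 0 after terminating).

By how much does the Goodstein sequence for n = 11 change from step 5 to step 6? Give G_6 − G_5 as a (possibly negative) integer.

4

G_0=11  [base 3] 3^2 + 2  →[3↦4]→  4^2 + 2 = 18  −1 ⇒ G_1=17
G_1=17  [base 4] 4^2 + 1  →[4↦5]→  5^2 + 1 = 26  −1 ⇒ G_2=25
G_2=25  [base 5] 5^2  →[5↦6]→  6^2 = 36  −1 ⇒ G_3=35
G_3=35  [base 6] 5·6 + 5  →[6↦7]→  5·7 + 5 = 40  −1 ⇒ G_4=39
G_4=39  [base 7] 5·7 + 4  →[7↦8]→  5·8 + 4 = 44  −1 ⇒ G_5=43
G_5=43  [base 8] 5·8 + 3  →[8↦9]→  5·9 + 3 = 48  −1 ⇒ G_6=47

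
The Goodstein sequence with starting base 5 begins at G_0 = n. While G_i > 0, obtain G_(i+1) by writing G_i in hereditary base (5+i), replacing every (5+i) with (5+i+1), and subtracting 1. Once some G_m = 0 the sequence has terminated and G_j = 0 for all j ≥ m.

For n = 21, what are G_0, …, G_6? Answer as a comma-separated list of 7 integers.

G_0=21  [base 5] 4·5 + 1  →[5↦6]→  4·6 + 1 = 25  −1 ⇒ G_1=24
G_1=24  [base 6] 4·6  →[6↦7]→  4·7 = 28  −1 ⇒ G_2=27
G_2=27  [base 7] 3·7 + 6  →[7↦8]→  3·8 + 6 = 30  −1 ⇒ G_3=29
G_3=29  [base 8] 3·8 + 5  →[8↦9]→  3·9 + 5 = 32  −1 ⇒ G_4=31
G_4=31  [base 9] 3·9 + 4  →[9↦10]→  3·10 + 4 = 34  −1 ⇒ G_5=33
G_5=33  [base 10] 3·10 + 3  →[10↦11]→  3·11 + 3 = 36  −1 ⇒ G_6=35

21, 24, 27, 29, 31, 33, 35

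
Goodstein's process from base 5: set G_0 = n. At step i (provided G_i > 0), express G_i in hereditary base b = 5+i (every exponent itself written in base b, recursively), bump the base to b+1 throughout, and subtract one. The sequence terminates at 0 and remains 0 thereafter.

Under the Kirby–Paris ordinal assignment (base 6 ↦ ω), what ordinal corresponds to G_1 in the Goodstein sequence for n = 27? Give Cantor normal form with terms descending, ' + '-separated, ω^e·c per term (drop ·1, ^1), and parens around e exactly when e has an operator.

ω^2 + 1

(0) 27|_5 = 5^2 + 2 ↦ 6^2 + 2|_6 = 38 ⇒ 37
(1) 37|_6 = 6^2 + 1 ↦ 7^2 + 1|_7 = 50 ⇒ 49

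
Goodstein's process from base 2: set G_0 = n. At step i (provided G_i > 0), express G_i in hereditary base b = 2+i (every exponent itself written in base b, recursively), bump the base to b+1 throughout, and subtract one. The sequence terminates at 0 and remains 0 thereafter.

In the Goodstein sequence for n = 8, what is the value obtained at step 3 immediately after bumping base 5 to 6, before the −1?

(0) 8|_2 = 2^(2 + 1) ↦ 3^(3 + 1)|_3 = 81 ⇒ 80
(1) 80|_3 = 2·3^3 + 2·3^2 + 2·3 + 2 ↦ 2·4^4 + 2·4^2 + 2·4 + 2|_4 = 554 ⇒ 553
(2) 553|_4 = 2·4^4 + 2·4^2 + 2·4 + 1 ↦ 2·5^5 + 2·5^2 + 2·5 + 1|_5 = 6311 ⇒ 6310
(3) 6310|_5 = 2·5^5 + 2·5^2 + 2·5 ↦ 2·6^6 + 2·6^2 + 2·6|_6 = 93396 ⇒ 93395

93396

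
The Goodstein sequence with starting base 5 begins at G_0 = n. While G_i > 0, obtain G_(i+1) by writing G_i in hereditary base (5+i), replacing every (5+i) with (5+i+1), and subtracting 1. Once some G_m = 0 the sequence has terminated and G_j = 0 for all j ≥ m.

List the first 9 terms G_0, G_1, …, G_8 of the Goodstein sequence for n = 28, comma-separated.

G_0 = 28. HB_5(28) = 5^2 + 3. Bump = 39. G_1 = 38.
G_1 = 38. HB_6(38) = 6^2 + 2. Bump = 51. G_2 = 50.
G_2 = 50. HB_7(50) = 7^2 + 1. Bump = 65. G_3 = 64.
G_3 = 64. HB_8(64) = 8^2. Bump = 81. G_4 = 80.
G_4 = 80. HB_9(80) = 8·9 + 8. Bump = 88. G_5 = 87.
G_5 = 87. HB_10(87) = 8·10 + 7. Bump = 95. G_6 = 94.
G_6 = 94. HB_11(94) = 8·11 + 6. Bump = 102. G_7 = 101.
G_7 = 101. HB_12(101) = 8·12 + 5. Bump = 109. G_8 = 108.

28, 38, 50, 64, 80, 87, 94, 101, 108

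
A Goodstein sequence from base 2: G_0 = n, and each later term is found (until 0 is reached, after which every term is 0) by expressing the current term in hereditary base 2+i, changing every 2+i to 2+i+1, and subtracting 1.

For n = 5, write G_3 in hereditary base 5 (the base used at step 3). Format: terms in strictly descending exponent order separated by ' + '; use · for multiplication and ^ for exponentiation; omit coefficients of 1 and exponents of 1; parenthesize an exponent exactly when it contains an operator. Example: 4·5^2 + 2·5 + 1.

[0] 5 ≡ 2^2 + 1 (base 2). Lift 3: 28. −1: 27.
[1] 27 ≡ 3^3 (base 3). Lift 4: 256. −1: 255.
[2] 255 ≡ 3·4^3 + 3·4^2 + 3·4 + 3 (base 4). Lift 5: 468. −1: 467.
[3] 467 ≡ 3·5^3 + 3·5^2 + 3·5 + 2 (base 5). Lift 6: 776. −1: 775.

3·5^3 + 3·5^2 + 3·5 + 2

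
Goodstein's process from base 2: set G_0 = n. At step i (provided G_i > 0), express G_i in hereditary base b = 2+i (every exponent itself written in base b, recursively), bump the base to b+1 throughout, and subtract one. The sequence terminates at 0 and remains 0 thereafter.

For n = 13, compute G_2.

1279

13 —HB2→ 2^(2 + 1) + 2^2 + 1 —bump→ 3^(3 + 1) + 3^3 + 1 = 109 —(−1)→ 108
108 —HB3→ 3^(3 + 1) + 3^3 —bump→ 4^(4 + 1) + 4^4 = 1280 —(−1)→ 1279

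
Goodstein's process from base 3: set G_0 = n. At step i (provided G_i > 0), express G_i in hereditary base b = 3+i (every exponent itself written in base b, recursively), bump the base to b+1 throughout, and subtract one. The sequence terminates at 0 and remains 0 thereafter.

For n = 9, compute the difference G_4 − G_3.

base 3: 9 = 3^2; at 4: 4^2 = 16; next = 15
base 4: 15 = 3·4 + 3; at 5: 3·5 + 3 = 18; next = 17
base 5: 17 = 3·5 + 2; at 6: 3·6 + 2 = 20; next = 19
base 6: 19 = 3·6 + 1; at 7: 3·7 + 1 = 22; next = 21

2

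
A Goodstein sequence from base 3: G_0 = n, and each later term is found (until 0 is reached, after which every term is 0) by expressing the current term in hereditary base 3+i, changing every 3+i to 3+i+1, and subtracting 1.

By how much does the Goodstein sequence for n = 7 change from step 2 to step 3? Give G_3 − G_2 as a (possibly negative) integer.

step 0: 7 = 2·3 + 1; sub 4 for 3: 2·4 + 1; = 9; G_1 = 9−1 = 8
step 1: 8 = 2·4; sub 5 for 4: 2·5; = 10; G_2 = 10−1 = 9
step 2: 9 = 5 + 4; sub 6 for 5: 6 + 4; = 10; G_3 = 10−1 = 9

0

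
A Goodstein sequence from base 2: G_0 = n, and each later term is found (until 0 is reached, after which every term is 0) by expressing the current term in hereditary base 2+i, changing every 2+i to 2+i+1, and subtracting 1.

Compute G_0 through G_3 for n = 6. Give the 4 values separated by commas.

6, 29, 257, 3125

6 —HB2→ 2^2 + 2 —bump→ 3^3 + 3 = 30 —(−1)→ 29
29 —HB3→ 3^3 + 2 —bump→ 4^4 + 2 = 258 —(−1)→ 257
257 —HB4→ 4^4 + 1 —bump→ 5^5 + 1 = 3126 —(−1)→ 3125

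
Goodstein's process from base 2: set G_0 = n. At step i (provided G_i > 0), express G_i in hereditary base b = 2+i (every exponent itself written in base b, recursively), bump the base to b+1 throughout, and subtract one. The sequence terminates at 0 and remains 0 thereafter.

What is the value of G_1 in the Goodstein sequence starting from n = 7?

30

base 2: 7 = 2^2 + 2 + 1; at 3: 3^3 + 3 + 1 = 31; next = 30
base 3: 30 = 3^3 + 3; at 4: 4^4 + 4 = 260; next = 259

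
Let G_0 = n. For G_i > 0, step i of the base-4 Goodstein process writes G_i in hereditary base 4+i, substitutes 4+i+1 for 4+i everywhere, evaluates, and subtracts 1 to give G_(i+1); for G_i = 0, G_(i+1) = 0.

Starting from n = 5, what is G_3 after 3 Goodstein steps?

[0] 5 ≡ 4 + 1 (base 4). Lift 5: 6. −1: 5.
[1] 5 ≡ 5 (base 5). Lift 6: 6. −1: 5.
[2] 5 ≡ 5 (base 6). Lift 7: 5. −1: 4.

4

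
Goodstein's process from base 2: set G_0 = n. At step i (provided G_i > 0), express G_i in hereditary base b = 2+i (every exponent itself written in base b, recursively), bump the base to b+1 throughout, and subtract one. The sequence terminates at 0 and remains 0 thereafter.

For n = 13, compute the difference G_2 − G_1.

1171

13 —HB2→ 2^(2 + 1) + 2^2 + 1 —bump→ 3^(3 + 1) + 3^3 + 1 = 109 —(−1)→ 108
108 —HB3→ 3^(3 + 1) + 3^3 —bump→ 4^(4 + 1) + 4^4 = 1280 —(−1)→ 1279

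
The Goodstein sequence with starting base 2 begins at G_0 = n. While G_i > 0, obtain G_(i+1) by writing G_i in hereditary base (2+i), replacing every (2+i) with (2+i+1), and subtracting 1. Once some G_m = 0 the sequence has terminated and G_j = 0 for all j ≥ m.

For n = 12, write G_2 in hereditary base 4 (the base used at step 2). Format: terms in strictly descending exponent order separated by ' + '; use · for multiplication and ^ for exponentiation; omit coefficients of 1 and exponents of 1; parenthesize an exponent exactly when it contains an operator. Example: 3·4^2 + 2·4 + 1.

i=0: 12 = 2^(2 + 1) + 2^2 (b=2); 2→3: 3^(3 + 1) + 3^3 = 108; 108−1 = 107
i=1: 107 = 3^(3 + 1) + 2·3^2 + 2·3 + 2 (b=3); 3→4: 4^(4 + 1) + 2·4^2 + 2·4 + 2 = 1066; 1066−1 = 1065
i=2: 1065 = 4^(4 + 1) + 2·4^2 + 2·4 + 1 (b=4); 4→5: 5^(5 + 1) + 2·5^2 + 2·5 + 1 = 15686; 15686−1 = 15685

4^(4 + 1) + 2·4^2 + 2·4 + 1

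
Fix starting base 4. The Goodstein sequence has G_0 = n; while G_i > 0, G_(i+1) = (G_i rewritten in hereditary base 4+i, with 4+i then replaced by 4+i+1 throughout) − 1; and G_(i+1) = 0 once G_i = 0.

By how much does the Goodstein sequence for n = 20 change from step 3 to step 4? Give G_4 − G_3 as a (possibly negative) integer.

[0] 20 ≡ 4^2 + 4 (base 4). Lift 5: 30. −1: 29.
[1] 29 ≡ 5^2 + 4 (base 5). Lift 6: 40. −1: 39.
[2] 39 ≡ 6^2 + 3 (base 6). Lift 7: 52. −1: 51.
[3] 51 ≡ 7^2 + 2 (base 7). Lift 8: 66. −1: 65.

14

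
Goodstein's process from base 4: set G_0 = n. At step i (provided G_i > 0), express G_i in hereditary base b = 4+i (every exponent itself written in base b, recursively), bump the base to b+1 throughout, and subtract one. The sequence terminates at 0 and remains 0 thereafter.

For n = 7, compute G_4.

i=0: 7 = 4 + 3 (b=4); 4→5: 5 + 3 = 8; 8−1 = 7
i=1: 7 = 5 + 2 (b=5); 5→6: 6 + 2 = 8; 8−1 = 7
i=2: 7 = 6 + 1 (b=6); 6→7: 7 + 1 = 8; 8−1 = 7
i=3: 7 = 7 (b=7); 7→8: 8 = 8; 8−1 = 7
i=4: 7 = 7 (b=8); 8→9: 7 = 7; 7−1 = 6

7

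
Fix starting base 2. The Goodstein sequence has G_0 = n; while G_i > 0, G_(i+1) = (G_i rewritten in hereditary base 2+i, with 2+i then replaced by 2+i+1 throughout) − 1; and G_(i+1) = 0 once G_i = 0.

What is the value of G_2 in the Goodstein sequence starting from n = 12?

1065

(0) 12|_2 = 2^(2 + 1) + 2^2 ↦ 3^(3 + 1) + 3^3|_3 = 108 ⇒ 107
(1) 107|_3 = 3^(3 + 1) + 2·3^2 + 2·3 + 2 ↦ 4^(4 + 1) + 2·4^2 + 2·4 + 2|_4 = 1066 ⇒ 1065
(2) 1065|_4 = 4^(4 + 1) + 2·4^2 + 2·4 + 1 ↦ 5^(5 + 1) + 2·5^2 + 2·5 + 1|_5 = 15686 ⇒ 15685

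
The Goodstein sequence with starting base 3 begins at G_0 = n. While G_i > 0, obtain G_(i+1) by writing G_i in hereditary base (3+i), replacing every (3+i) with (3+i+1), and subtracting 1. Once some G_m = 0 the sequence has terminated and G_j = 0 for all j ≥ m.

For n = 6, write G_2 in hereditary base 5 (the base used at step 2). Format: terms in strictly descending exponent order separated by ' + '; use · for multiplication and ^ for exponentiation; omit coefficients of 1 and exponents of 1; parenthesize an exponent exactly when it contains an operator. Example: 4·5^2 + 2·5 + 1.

5 + 2

(0) 6|_3 = 2·3 ↦ 2·4|_4 = 8 ⇒ 7
(1) 7|_4 = 4 + 3 ↦ 5 + 3|_5 = 8 ⇒ 7
(2) 7|_5 = 5 + 2 ↦ 6 + 2|_6 = 8 ⇒ 7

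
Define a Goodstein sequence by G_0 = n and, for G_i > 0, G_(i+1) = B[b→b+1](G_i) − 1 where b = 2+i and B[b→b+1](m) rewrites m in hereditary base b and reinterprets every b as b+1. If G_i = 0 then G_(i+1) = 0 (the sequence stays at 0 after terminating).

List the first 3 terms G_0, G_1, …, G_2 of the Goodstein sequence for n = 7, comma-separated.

7, 30, 259

(0) 7|_2 = 2^2 + 2 + 1 ↦ 3^3 + 3 + 1|_3 = 31 ⇒ 30
(1) 30|_3 = 3^3 + 3 ↦ 4^4 + 4|_4 = 260 ⇒ 259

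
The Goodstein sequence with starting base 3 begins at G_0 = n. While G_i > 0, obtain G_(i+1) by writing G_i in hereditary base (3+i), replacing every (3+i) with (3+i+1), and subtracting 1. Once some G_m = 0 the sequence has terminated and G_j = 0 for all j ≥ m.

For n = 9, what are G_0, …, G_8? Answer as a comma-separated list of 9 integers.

base 3: 9 = 3^2; at 4: 4^2 = 16; next = 15
base 4: 15 = 3·4 + 3; at 5: 3·5 + 3 = 18; next = 17
base 5: 17 = 3·5 + 2; at 6: 3·6 + 2 = 20; next = 19
base 6: 19 = 3·6 + 1; at 7: 3·7 + 1 = 22; next = 21
base 7: 21 = 3·7; at 8: 3·8 = 24; next = 23
base 8: 23 = 2·8 + 7; at 9: 2·9 + 7 = 25; next = 24
base 9: 24 = 2·9 + 6; at 10: 2·10 + 6 = 26; next = 25
base 10: 25 = 2·10 + 5; at 11: 2·11 + 5 = 27; next = 26

9, 15, 17, 19, 21, 23, 24, 25, 26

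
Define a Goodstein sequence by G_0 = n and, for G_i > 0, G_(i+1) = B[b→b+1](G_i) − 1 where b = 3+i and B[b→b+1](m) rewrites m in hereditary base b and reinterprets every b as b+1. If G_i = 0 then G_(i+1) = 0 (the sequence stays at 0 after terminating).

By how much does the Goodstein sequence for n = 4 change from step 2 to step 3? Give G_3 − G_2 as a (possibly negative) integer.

-1

G_0 = 4. HB_3(4) = 3 + 1. Bump = 5. G_1 = 4.
G_1 = 4. HB_4(4) = 4. Bump = 5. G_2 = 4.
G_2 = 4. HB_5(4) = 4. Bump = 4. G_3 = 3.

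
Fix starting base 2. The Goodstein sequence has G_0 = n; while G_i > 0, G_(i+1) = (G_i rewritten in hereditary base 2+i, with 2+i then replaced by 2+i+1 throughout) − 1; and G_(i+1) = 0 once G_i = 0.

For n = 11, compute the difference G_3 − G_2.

14600

11 —HB2→ 2^(2 + 1) + 2 + 1 —bump→ 3^(3 + 1) + 3 + 1 = 85 —(−1)→ 84
84 —HB3→ 3^(3 + 1) + 3 —bump→ 4^(4 + 1) + 4 = 1028 —(−1)→ 1027
1027 —HB4→ 4^(4 + 1) + 3 —bump→ 5^(5 + 1) + 3 = 15628 —(−1)→ 15627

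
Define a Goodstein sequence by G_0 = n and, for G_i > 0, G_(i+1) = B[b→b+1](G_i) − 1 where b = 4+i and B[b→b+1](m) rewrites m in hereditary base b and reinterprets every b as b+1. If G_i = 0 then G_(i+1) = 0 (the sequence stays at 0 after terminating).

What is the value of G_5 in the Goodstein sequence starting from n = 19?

69

step 0: 19 = 4^2 + 3; sub 5 for 4: 5^2 + 3; = 28; G_1 = 28−1 = 27
step 1: 27 = 5^2 + 2; sub 6 for 5: 6^2 + 2; = 38; G_2 = 38−1 = 37
step 2: 37 = 6^2 + 1; sub 7 for 6: 7^2 + 1; = 50; G_3 = 50−1 = 49
step 3: 49 = 7^2; sub 8 for 7: 8^2; = 64; G_4 = 64−1 = 63
step 4: 63 = 7·8 + 7; sub 9 for 8: 7·9 + 7; = 70; G_5 = 70−1 = 69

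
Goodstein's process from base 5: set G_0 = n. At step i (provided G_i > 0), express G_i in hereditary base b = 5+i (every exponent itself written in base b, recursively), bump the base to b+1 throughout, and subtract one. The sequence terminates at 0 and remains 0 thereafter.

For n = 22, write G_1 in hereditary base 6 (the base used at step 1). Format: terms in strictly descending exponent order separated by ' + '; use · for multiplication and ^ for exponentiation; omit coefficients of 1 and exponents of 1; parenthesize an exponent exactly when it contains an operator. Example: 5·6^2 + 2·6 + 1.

4·6 + 1

i=0: 22 = 4·5 + 2 (b=5); 5→6: 4·6 + 2 = 26; 26−1 = 25
i=1: 25 = 4·6 + 1 (b=6); 6→7: 4·7 + 1 = 29; 29−1 = 28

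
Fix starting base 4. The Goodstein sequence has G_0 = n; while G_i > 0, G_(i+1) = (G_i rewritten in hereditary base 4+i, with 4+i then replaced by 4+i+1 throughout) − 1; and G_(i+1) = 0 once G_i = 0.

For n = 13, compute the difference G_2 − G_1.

step 0: 13 = 3·4 + 1; sub 5 for 4: 3·5 + 1; = 16; G_1 = 16−1 = 15
step 1: 15 = 3·5; sub 6 for 5: 3·6; = 18; G_2 = 18−1 = 17

2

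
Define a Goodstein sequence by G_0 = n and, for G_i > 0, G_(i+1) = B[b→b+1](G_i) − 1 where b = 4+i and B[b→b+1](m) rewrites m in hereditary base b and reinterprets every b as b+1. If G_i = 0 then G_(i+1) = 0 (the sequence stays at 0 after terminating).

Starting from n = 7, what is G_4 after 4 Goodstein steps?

G_0=7  [base 4] 4 + 3  →[4↦5]→  5 + 3 = 8  −1 ⇒ G_1=7
G_1=7  [base 5] 5 + 2  →[5↦6]→  6 + 2 = 8  −1 ⇒ G_2=7
G_2=7  [base 6] 6 + 1  →[6↦7]→  7 + 1 = 8  −1 ⇒ G_3=7
G_3=7  [base 7] 7  →[7↦8]→  8 = 8  −1 ⇒ G_4=7

7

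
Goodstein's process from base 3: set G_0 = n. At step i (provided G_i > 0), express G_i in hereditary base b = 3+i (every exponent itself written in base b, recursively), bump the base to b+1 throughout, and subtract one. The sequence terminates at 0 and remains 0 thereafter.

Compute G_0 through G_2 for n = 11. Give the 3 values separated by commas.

11, 17, 25

i=0: 11 = 3^2 + 2 (b=3); 3→4: 4^2 + 2 = 18; 18−1 = 17
i=1: 17 = 4^2 + 1 (b=4); 4→5: 5^2 + 1 = 26; 26−1 = 25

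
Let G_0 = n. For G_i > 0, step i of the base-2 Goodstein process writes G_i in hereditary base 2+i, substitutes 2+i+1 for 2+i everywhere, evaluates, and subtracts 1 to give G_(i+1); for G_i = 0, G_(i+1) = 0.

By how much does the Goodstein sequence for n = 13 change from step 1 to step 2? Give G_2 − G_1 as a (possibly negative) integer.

1171

G_0 = 13. HB_2(13) = 2^(2 + 1) + 2^2 + 1. Bump = 109. G_1 = 108.
G_1 = 108. HB_3(108) = 3^(3 + 1) + 3^3. Bump = 1280. G_2 = 1279.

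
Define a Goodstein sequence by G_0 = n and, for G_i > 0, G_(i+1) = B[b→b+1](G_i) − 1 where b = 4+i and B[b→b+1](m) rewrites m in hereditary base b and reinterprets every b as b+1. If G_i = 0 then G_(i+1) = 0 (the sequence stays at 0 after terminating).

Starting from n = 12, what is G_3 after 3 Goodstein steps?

i=0: 12 = 3·4 (b=4); 4→5: 3·5 = 15; 15−1 = 14
i=1: 14 = 2·5 + 4 (b=5); 5→6: 2·6 + 4 = 16; 16−1 = 15
i=2: 15 = 2·6 + 3 (b=6); 6→7: 2·7 + 3 = 17; 17−1 = 16
i=3: 16 = 2·7 + 2 (b=7); 7→8: 2·8 + 2 = 18; 18−1 = 17

16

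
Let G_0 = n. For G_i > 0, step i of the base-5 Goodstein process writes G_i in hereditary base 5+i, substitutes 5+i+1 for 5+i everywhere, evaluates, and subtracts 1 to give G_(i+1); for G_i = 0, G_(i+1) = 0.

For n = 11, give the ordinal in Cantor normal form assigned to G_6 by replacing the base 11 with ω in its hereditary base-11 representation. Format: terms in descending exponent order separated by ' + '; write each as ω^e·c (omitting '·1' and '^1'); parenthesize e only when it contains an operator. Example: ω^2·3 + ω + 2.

[0] 11 ≡ 2·5 + 1 (base 5). Lift 6: 13. −1: 12.
[1] 12 ≡ 2·6 (base 6). Lift 7: 14. −1: 13.
[2] 13 ≡ 7 + 6 (base 7). Lift 8: 14. −1: 13.
[3] 13 ≡ 8 + 5 (base 8). Lift 9: 14. −1: 13.
[4] 13 ≡ 9 + 4 (base 9). Lift 10: 14. −1: 13.
[5] 13 ≡ 10 + 3 (base 10). Lift 11: 14. −1: 13.

ω + 2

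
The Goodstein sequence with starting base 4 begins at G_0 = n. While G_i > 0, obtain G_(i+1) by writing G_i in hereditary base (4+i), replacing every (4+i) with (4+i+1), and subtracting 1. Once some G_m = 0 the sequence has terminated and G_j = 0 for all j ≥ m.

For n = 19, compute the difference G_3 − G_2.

12

(0) 19|_4 = 4^2 + 3 ↦ 5^2 + 3|_5 = 28 ⇒ 27
(1) 27|_5 = 5^2 + 2 ↦ 6^2 + 2|_6 = 38 ⇒ 37
(2) 37|_6 = 6^2 + 1 ↦ 7^2 + 1|_7 = 50 ⇒ 49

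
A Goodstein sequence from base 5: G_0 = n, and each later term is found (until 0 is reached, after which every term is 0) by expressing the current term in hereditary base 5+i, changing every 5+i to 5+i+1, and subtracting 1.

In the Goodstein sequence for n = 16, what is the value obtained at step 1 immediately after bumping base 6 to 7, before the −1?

step 0: 16 = 3·5 + 1; sub 6 for 5: 3·6 + 1; = 19; G_1 = 19−1 = 18
step 1: 18 = 3·6; sub 7 for 6: 3·7; = 21; G_2 = 21−1 = 20

21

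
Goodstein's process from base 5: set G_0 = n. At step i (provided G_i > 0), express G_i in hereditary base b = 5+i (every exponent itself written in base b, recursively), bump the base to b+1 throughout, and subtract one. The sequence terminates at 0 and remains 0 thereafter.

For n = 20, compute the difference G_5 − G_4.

20 —HB5→ 4·5 —bump→ 4·6 = 24 —(−1)→ 23
23 —HB6→ 3·6 + 5 —bump→ 3·7 + 5 = 26 —(−1)→ 25
25 —HB7→ 3·7 + 4 —bump→ 3·8 + 4 = 28 —(−1)→ 27
27 —HB8→ 3·8 + 3 —bump→ 3·9 + 3 = 30 —(−1)→ 29
29 —HB9→ 3·9 + 2 —bump→ 3·10 + 2 = 32 —(−1)→ 31

2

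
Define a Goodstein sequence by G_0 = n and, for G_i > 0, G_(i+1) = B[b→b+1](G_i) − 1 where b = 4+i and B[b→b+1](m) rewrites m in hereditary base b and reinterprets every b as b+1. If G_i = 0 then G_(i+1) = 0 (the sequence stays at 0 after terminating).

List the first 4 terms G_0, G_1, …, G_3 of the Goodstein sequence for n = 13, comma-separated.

13, 15, 17, 18

G_0=13  [base 4] 3·4 + 1  →[4↦5]→  3·5 + 1 = 16  −1 ⇒ G_1=15
G_1=15  [base 5] 3·5  →[5↦6]→  3·6 = 18  −1 ⇒ G_2=17
G_2=17  [base 6] 2·6 + 5  →[6↦7]→  2·7 + 5 = 19  −1 ⇒ G_3=18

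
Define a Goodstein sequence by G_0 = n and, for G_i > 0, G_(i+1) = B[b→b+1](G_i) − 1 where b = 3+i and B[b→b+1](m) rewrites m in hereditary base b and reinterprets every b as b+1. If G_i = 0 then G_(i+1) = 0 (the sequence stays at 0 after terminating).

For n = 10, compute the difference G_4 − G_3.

G_0=10  [base 3] 3^2 + 1  →[3↦4]→  4^2 + 1 = 17  −1 ⇒ G_1=16
G_1=16  [base 4] 4^2  →[4↦5]→  5^2 = 25  −1 ⇒ G_2=24
G_2=24  [base 5] 4·5 + 4  →[5↦6]→  4·6 + 4 = 28  −1 ⇒ G_3=27
G_3=27  [base 6] 4·6 + 3  →[6↦7]→  4·7 + 3 = 31  −1 ⇒ G_4=30

3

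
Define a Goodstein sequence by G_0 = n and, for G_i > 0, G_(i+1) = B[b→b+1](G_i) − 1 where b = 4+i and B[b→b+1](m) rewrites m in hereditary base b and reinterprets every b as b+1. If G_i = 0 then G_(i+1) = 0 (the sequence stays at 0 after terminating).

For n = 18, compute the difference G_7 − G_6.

5

(0) 18|_4 = 4^2 + 2 ↦ 5^2 + 2|_5 = 27 ⇒ 26
(1) 26|_5 = 5^2 + 1 ↦ 6^2 + 1|_6 = 37 ⇒ 36
(2) 36|_6 = 6^2 ↦ 7^2|_7 = 49 ⇒ 48
(3) 48|_7 = 6·7 + 6 ↦ 6·8 + 6|_8 = 54 ⇒ 53
(4) 53|_8 = 6·8 + 5 ↦ 6·9 + 5|_9 = 59 ⇒ 58
(5) 58|_9 = 6·9 + 4 ↦ 6·10 + 4|_10 = 64 ⇒ 63
(6) 63|_10 = 6·10 + 3 ↦ 6·11 + 3|_11 = 69 ⇒ 68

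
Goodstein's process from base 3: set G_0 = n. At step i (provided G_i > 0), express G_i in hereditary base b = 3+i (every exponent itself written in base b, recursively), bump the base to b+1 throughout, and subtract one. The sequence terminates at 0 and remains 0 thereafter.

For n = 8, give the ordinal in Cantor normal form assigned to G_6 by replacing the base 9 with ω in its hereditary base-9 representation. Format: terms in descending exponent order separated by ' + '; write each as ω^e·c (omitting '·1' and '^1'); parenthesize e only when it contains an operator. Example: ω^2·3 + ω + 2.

G_0=8  [base 3] 2·3 + 2  →[3↦4]→  2·4 + 2 = 10  −1 ⇒ G_1=9
G_1=9  [base 4] 2·4 + 1  →[4↦5]→  2·5 + 1 = 11  −1 ⇒ G_2=10
G_2=10  [base 5] 2·5  →[5↦6]→  2·6 = 12  −1 ⇒ G_3=11
G_3=11  [base 6] 6 + 5  →[6↦7]→  7 + 5 = 12  −1 ⇒ G_4=11
G_4=11  [base 7] 7 + 4  →[7↦8]→  8 + 4 = 12  −1 ⇒ G_5=11
G_5=11  [base 8] 8 + 3  →[8↦9]→  9 + 3 = 12  −1 ⇒ G_6=11

ω + 2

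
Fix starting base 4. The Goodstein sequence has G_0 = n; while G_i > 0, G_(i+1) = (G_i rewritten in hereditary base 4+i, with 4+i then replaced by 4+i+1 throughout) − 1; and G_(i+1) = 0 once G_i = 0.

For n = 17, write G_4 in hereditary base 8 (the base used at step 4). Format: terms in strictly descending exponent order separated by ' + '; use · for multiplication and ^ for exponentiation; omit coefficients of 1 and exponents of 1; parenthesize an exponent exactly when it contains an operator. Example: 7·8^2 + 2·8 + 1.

base 4: 17 = 4^2 + 1; at 5: 5^2 + 1 = 26; next = 25
base 5: 25 = 5^2; at 6: 6^2 = 36; next = 35
base 6: 35 = 5·6 + 5; at 7: 5·7 + 5 = 40; next = 39
base 7: 39 = 5·7 + 4; at 8: 5·8 + 4 = 44; next = 43
base 8: 43 = 5·8 + 3; at 9: 5·9 + 3 = 48; next = 47

5·8 + 3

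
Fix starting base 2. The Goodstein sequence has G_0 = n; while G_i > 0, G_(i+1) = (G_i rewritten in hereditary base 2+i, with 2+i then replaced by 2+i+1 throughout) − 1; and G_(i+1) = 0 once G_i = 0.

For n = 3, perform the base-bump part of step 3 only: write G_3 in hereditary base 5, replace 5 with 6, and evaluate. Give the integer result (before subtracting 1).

2

step 0: 3 = 2 + 1; sub 3 for 2: 3 + 1; = 4; G_1 = 4−1 = 3
step 1: 3 = 3; sub 4 for 3: 4; = 4; G_2 = 4−1 = 3
step 2: 3 = 3; sub 5 for 4: 3; = 3; G_3 = 3−1 = 2
step 3: 2 = 2; sub 6 for 5: 2; = 2; G_4 = 2−1 = 1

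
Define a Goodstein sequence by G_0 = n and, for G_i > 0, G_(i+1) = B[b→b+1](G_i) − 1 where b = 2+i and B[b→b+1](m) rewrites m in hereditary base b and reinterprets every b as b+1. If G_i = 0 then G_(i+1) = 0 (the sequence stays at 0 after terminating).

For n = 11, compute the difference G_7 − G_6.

G_0 = 11. HB_2(11) = 2^(2 + 1) + 2 + 1. Bump = 85. G_1 = 84.
G_1 = 84. HB_3(84) = 3^(3 + 1) + 3. Bump = 1028. G_2 = 1027.
G_2 = 1027. HB_4(1027) = 4^(4 + 1) + 3. Bump = 15628. G_3 = 15627.
G_3 = 15627. HB_5(15627) = 5^(5 + 1) + 2. Bump = 279938. G_4 = 279937.
G_4 = 279937. HB_6(279937) = 6^(6 + 1) + 1. Bump = 5764802. G_5 = 5764801.
G_5 = 5764801. HB_7(5764801) = 7^(7 + 1). Bump = 134217728. G_6 = 134217727.
G_6 = 134217727. HB_8(134217727) = 7·8^8 + 7·8^7 + 7·8^6 + 7·8^5 + 7·8^4 + 7·8^3 + 7·8^2 + 7·8 + 7. Bump = 2749609303. G_7 = 2749609302.

2615391575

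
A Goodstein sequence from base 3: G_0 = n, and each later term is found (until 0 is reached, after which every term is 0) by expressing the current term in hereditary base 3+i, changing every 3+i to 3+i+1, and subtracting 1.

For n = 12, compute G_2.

27

base 3: 12 = 3^2 + 3; at 4: 4^2 + 4 = 20; next = 19
base 4: 19 = 4^2 + 3; at 5: 5^2 + 3 = 28; next = 27
base 5: 27 = 5^2 + 2; at 6: 6^2 + 2 = 38; next = 37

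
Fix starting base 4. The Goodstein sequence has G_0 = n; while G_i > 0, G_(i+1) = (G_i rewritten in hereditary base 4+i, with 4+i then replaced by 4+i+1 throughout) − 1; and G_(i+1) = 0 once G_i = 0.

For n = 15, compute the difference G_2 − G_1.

15 —HB4→ 3·4 + 3 —bump→ 3·5 + 3 = 18 —(−1)→ 17
17 —HB5→ 3·5 + 2 —bump→ 3·6 + 2 = 20 —(−1)→ 19

2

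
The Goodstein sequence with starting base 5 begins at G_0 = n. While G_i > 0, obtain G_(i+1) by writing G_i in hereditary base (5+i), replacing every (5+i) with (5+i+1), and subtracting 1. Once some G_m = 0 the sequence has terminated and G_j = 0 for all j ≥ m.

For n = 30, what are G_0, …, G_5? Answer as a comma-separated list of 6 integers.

G_0=30  [base 5] 5^2 + 5  →[5↦6]→  6^2 + 6 = 42  −1 ⇒ G_1=41
G_1=41  [base 6] 6^2 + 5  →[6↦7]→  7^2 + 5 = 54  −1 ⇒ G_2=53
G_2=53  [base 7] 7^2 + 4  →[7↦8]→  8^2 + 4 = 68  −1 ⇒ G_3=67
G_3=67  [base 8] 8^2 + 3  →[8↦9]→  9^2 + 3 = 84  −1 ⇒ G_4=83
G_4=83  [base 9] 9^2 + 2  →[9↦10]→  10^2 + 2 = 102  −1 ⇒ G_5=101

30, 41, 53, 67, 83, 101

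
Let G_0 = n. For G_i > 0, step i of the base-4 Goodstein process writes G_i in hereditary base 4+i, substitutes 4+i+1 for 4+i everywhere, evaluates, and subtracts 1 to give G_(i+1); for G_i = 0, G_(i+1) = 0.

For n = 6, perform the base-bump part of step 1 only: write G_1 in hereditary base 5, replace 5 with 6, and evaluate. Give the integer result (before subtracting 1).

7

i=0: 6 = 4 + 2 (b=4); 4→5: 5 + 2 = 7; 7−1 = 6
i=1: 6 = 5 + 1 (b=5); 5→6: 6 + 1 = 7; 7−1 = 6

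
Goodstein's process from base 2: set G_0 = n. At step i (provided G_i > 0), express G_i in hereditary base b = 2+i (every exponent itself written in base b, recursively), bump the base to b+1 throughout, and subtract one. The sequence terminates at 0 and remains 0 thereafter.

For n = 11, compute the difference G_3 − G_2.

G_0=11  [base 2] 2^(2 + 1) + 2 + 1  →[2↦3]→  3^(3 + 1) + 3 + 1 = 85  −1 ⇒ G_1=84
G_1=84  [base 3] 3^(3 + 1) + 3  →[3↦4]→  4^(4 + 1) + 4 = 1028  −1 ⇒ G_2=1027
G_2=1027  [base 4] 4^(4 + 1) + 3  →[4↦5]→  5^(5 + 1) + 3 = 15628  −1 ⇒ G_3=15627

14600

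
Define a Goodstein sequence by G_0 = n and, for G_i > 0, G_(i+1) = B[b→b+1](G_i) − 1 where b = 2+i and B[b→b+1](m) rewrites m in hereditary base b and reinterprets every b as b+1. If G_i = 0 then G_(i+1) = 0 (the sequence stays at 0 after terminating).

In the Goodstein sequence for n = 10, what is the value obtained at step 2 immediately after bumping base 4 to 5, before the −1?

G_0 = 10. HB_2(10) = 2^(2 + 1) + 2. Bump = 84. G_1 = 83.
G_1 = 83. HB_3(83) = 3^(3 + 1) + 2. Bump = 1026. G_2 = 1025.
G_2 = 1025. HB_4(1025) = 4^(4 + 1) + 1. Bump = 15626. G_3 = 15625.

15626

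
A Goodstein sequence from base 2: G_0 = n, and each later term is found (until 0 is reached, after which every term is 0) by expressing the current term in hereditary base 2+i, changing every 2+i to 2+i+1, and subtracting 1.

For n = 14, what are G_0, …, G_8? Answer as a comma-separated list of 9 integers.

14, 110, 1281, 18750, 326591, 5862840, 134404971, 3487116548, 100000555551

14 —HB2→ 2^(2 + 1) + 2^2 + 2 —bump→ 3^(3 + 1) + 3^3 + 3 = 111 —(−1)→ 110
110 —HB3→ 3^(3 + 1) + 3^3 + 2 —bump→ 4^(4 + 1) + 4^4 + 2 = 1282 —(−1)→ 1281
1281 —HB4→ 4^(4 + 1) + 4^4 + 1 —bump→ 5^(5 + 1) + 5^5 + 1 = 18751 —(−1)→ 18750
18750 —HB5→ 5^(5 + 1) + 5^5 —bump→ 6^(6 + 1) + 6^6 = 326592 —(−1)→ 326591
326591 —HB6→ 6^(6 + 1) + 5·6^5 + 5·6^4 + 5·6^3 + 5·6^2 + 5·6 + 5 —bump→ 7^(7 + 1) + 5·7^5 + 5·7^4 + 5·7^3 + 5·7^2 + 5·7 + 5 = 5862841 —(−1)→ 5862840
5862840 —HB7→ 7^(7 + 1) + 5·7^5 + 5·7^4 + 5·7^3 + 5·7^2 + 5·7 + 4 —bump→ 8^(8 + 1) + 5·8^5 + 5·8^4 + 5·8^3 + 5·8^2 + 5·8 + 4 = 134404972 —(−1)→ 134404971
134404971 —HB8→ 8^(8 + 1) + 5·8^5 + 5·8^4 + 5·8^3 + 5·8^2 + 5·8 + 3 —bump→ 9^(9 + 1) + 5·9^5 + 5·9^4 + 5·9^3 + 5·9^2 + 5·9 + 3 = 3487116549 —(−1)→ 3487116548
3487116548 —HB9→ 9^(9 + 1) + 5·9^5 + 5·9^4 + 5·9^3 + 5·9^2 + 5·9 + 2 —bump→ 10^(10 + 1) + 5·10^5 + 5·10^4 + 5·10^3 + 5·10^2 + 5·10 + 2 = 100000555552 —(−1)→ 100000555551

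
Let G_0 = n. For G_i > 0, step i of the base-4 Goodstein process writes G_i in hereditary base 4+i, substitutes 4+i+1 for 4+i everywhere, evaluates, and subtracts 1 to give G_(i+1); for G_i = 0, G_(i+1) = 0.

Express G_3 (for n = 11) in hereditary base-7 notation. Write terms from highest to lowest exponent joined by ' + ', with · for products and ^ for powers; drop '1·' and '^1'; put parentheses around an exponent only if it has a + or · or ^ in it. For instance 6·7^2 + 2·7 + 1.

i=0: 11 = 2·4 + 3 (b=4); 4→5: 2·5 + 3 = 13; 13−1 = 12
i=1: 12 = 2·5 + 2 (b=5); 5→6: 2·6 + 2 = 14; 14−1 = 13
i=2: 13 = 2·6 + 1 (b=6); 6→7: 2·7 + 1 = 15; 15−1 = 14
i=3: 14 = 2·7 (b=7); 7→8: 2·8 = 16; 16−1 = 15

2·7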